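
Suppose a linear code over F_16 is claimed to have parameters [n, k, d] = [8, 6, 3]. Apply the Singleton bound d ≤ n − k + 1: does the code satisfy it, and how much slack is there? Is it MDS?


Singleton RHS = n − k + 1 = 3, slack = 0, bound satisfied, MDS.

Singleton bound: d ≤ n − k + 1.
Here n = 8, k = 6, so n − k + 1 = 3.
Given d = 3, check d ≤ 3: YES.
Slack = (n − k + 1) − d = 0.
The code is MDS (slack = 0).
Description: the claimed parameters are [8, 6, 3]_16; such a code would be MDS (meets Singleton bound).


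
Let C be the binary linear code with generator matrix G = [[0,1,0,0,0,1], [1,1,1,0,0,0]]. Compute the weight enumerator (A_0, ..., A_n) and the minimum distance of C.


Weight distribution: A_0 = 1, A_2 = 1, A_3 = 2. Minimum distance d = 2.

Enumerate all 2^2 = 4 messages m ∈ F_2^2.
For each, compute codeword c = mG in F_2^6, then tally its weight.
  m = 00 → c = 000000, weight = 0.
  m = 10 → c = 010001, weight = 2.
  m = 01 → c = 111000, weight = 3.
  m = 11 → c = 101001, weight = 3.
Tally weights:
  weight 0: 1 codewords.
  weight 2: 1 codewords.
  weight 3: 2 codewords.
Minimum distance d = smallest w > 0 with A_w > 0 = 2.
Sanity: Σ A_w = 4 = 2^2 = 4 ✓.


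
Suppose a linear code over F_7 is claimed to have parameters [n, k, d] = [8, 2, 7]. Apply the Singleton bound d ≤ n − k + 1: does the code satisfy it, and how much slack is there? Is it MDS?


Singleton RHS = n − k + 1 = 7, slack = 0, bound satisfied, MDS.

Singleton bound: d ≤ n − k + 1.
Here n = 8, k = 2, so n − k + 1 = 7.
Given d = 7, check d ≤ 7: YES.
Slack = (n − k + 1) − d = 0.
The code is MDS (slack = 0).
Description: the claimed parameters are [8, 2, 7]_7; such a code would be MDS (meets Singleton bound).


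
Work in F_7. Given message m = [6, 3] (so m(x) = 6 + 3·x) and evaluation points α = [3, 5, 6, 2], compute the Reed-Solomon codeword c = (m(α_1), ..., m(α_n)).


c = [1, 0, 3, 5]

Message polynomial: m(x) = 6 + 3·x (mod 7).
For each evaluation point α_i, compute m(α_i) mod 7:
  α_1 = 3: Horner steps 3 → 1, so m(3) = 1.
  α_2 = 5: Horner steps 3 → 0, so m(5) = 0.
  α_3 = 6: Horner steps 3 → 3, so m(6) = 3.
  α_4 = 2: Horner steps 3 → 5, so m(2) = 5.
Codeword c = [1, 0, 3, 5] ∈ F_7^4.


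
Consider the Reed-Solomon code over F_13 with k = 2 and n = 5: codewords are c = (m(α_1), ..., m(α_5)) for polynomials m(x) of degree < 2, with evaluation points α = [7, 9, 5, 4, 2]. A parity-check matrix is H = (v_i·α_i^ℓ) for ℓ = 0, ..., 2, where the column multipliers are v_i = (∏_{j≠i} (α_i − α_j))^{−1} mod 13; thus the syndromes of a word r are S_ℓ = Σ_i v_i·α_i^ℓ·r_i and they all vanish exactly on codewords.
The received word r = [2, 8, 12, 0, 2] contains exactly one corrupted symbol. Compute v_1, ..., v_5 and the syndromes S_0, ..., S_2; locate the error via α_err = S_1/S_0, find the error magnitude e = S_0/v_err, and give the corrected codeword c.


S = (1, 7, 10), error at position 1, error magnitude e = 5, c = [10, 8, 12, 0, 2].

Step 1: column multipliers v_i = (∏_{j≠i}(α_i − α_j))^{−1} mod 13.
  i = 1 (α = 7): (7−9)(7−5)(7−4)(7−2) = (−2)·2·3·5 = −60 ≡ 5, so v_1 = 5^{−1} = 8 (mod 13).
  i = 2 (α = 9): (9−7)(9−5)(9−4)(9−2) = 2·4·5·7 = 280 ≡ 7, so v_2 = 7^{−1} = 2 (mod 13).
  i = 3 (α = 5): (5−7)(5−9)(5−4)(5−2) = (−2)·(−4)·1·3 = 24 ≡ 11, so v_3 = 11^{−1} = 6 (mod 13).
  i = 4 (α = 4): (4−7)(4−9)(4−5)(4−2) = (−3)·(−5)·(−1)·2 = −30 ≡ 9, so v_4 = 9^{−1} = 3 (mod 13).
  i = 5 (α = 2): (2−7)(2−9)(2−5)(2−4) = (−5)·(−7)·(−3)·(−2) = 210 ≡ 2, so v_5 = 2^{−1} = 7 (mod 13).
  v = [8, 2, 6, 3, 7].
Step 2: syndromes of r = [2, 8, 12, 0, 2] (all sums mod 13).
  S_0 = Σ v_i r_i = 8·2 + 2·8 + 6·12 + 3·0 + 7·2 = 118 ≡ 1.
  S_1 = Σ v_i α_i r_i = 8·7·2 + 2·9·8 + 6·5·12 + 3·4·0 + 7·2·2 = 644 ≡ 7.
  α_i^2 mod 13 = [10, 3, 12, 3, 4].
  S_2 = Σ v_i α_i^2 r_i = 8·10·2 + 2·3·8 + 6·12·12 + 3·3·0 + 7·4·2 = 1128 ≡ 10.
  S = (1, 7, 10) ≠ 0, so r is not a codeword (an error is present).
Step 3: locate the error. For a single error e at position i, S_ℓ = v_i·e·α_i^ℓ, so α_err = S_1/S_0.
  S_0^{−1} = 1^{−1} = 1 (mod 13), so α_err = 7·1 = 7 ≡ 7 = α_1. Error position i = 1.
  Consistency check: S_2/S_1 = 10·2 = 20 ≡ 7 = α_err ✓ (single-error assumption holds).
Step 4: error magnitude e = S_0/v_1 = S_0·∏_{j≠1}(α_1 − α_j) = 1·5 = 5 ≡ 5 (mod 13).
Step 5: correct position 1: c_1 = r_1 − e = 2 − 5 ≡ 10 (mod 13). Hence c = [10, 8, 12, 0, 2].
  Check: interpolating c through the α_i gives m(x) = 4 + 12·x (degree < 2) with m(α_i) = c_i for every i, so c is indeed a codeword.


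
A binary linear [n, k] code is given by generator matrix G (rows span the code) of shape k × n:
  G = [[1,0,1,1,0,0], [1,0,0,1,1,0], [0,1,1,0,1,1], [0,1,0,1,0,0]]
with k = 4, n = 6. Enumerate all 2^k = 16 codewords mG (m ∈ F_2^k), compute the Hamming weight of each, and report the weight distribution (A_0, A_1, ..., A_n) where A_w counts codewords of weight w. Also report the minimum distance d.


Weight distribution: A_0 = 1, A_2 = 4, A_3 = 6, A_4 = 3, A_5 = 2. Minimum distance d = 2.

Enumerate all 2^4 = 16 messages m ∈ F_2^4.
For each, compute codeword c = mG in F_2^6, then tally its weight.
  m = 0000 → c = 000000, weight = 0.
  m = 1000 → c = 101100, weight = 3.
  m = 0100 → c = 100110, weight = 3.
  m = 1100 → c = 001010, weight = 2.
  m = 0010 → c = 011011, weight = 4.
  m = 1010 → c = 110111, weight = 5.
  m = 0110 → c = 111101, weight = 5.
  m = 1110 → c = 010001, weight = 2.
  m = 0001 → c = 010100, weight = 2.
  m = 1001 → c = 111000, weight = 3.
  m = 0101 → c = 110010, weight = 3.
  m = 1101 → c = 011110, weight = 4.
  m = 0011 → c = 001111, weight = 4.
  m = 1011 → c = 100011, weight = 3.
  m = 0111 → c = 101001, weight = 3.
  m = 1111 → c = 000101, weight = 2.
Tally weights:
  weight 0: 1 codewords.
  weight 2: 4 codewords.
  weight 3: 6 codewords.
  weight 4: 3 codewords.
  weight 5: 2 codewords.
Minimum distance d = smallest w > 0 with A_w > 0 = 2.
Sanity: Σ A_w = 16 = 2^4 = 16 ✓.


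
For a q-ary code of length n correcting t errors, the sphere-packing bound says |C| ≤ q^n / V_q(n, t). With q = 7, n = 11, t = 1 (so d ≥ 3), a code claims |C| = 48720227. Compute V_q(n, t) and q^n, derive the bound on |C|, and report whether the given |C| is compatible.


V_q(n, t) = 67, q^n = 1977326743, Hamming bound = 29512339, |C| = 48720227 > bound (violated).

Step 1: Compute V_q(n, t) = Σ_{j=0}^1 C(n, j) (q−1)^j.
  j = 0: C(11,0)·(6)^0 = 1·1 = 1.
  j = 1: C(11,1)·(6)^1 = 11·6 = 66.
  V_q(n, t) = 1 + 66 = 67.
Step 2: q^n = 7^11 = 1977326743.
Step 3: Hamming bound ⌊q^n / V_q(n,t)⌋ = ⌊1977326743/67⌋ = 29512339.
Step 4: Compare |C| = 48720227 to 29512339: violated.
The claimed |C| lies above the Hamming bound, so no 7-ary code of length 11 with d ≥ 3 can have 48720227 codewords.


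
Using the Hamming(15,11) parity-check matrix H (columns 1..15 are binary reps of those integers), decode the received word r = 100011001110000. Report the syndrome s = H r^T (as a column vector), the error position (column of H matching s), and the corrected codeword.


s = (1, 0, 1, 0)^T, error position = 10, corrected codeword c = 100011001010000

Compute s = H r^T mod 2 one row at a time:
  s_1 = 0 + 1 + 1 + 1 + 0 + 0 + 0 + 0 = 3 ≡ 1 (mod 2).
  s_2 = 0 + 1 + 1 + 0 + 0 + 0 + 0 + 0 = 2 ≡ 0 (mod 2).
  s_3 = 0 + 0 + 1 + 0 + 1 + 1 + 0 + 0 = 3 ≡ 1 (mod 2).
  s_4 = 1 + 0 + 1 + 0 + 1 + 1 + 0 + 0 = 4 ≡ 0 (mod 2).
s = (1, 0, 1, 0)^T — this equals column 10 of H (binary 1010), so error is at position 10.
Correct: flip bit 10 of r = 100011001110000 to get c = 100011001010000.


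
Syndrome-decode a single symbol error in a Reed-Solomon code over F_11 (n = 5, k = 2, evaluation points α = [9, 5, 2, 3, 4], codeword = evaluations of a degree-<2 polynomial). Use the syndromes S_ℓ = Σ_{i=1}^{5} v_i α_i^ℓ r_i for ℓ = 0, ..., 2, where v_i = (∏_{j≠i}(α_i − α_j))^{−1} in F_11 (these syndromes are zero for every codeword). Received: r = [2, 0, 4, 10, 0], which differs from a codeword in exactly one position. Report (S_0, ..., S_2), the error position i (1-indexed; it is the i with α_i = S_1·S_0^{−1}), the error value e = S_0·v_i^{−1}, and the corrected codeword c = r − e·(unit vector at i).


S = (5, 9, 3), error at position 5, error magnitude e = 6, c = [2, 0, 4, 10, 5].

Step 1: column multipliers v_i = (∏_{j≠i}(α_i − α_j))^{−1} mod 11.
  i = 1 (α = 9): (9−5)(9−2)(9−3)(9−4) = 4·7·6·5 = 840 ≡ 4, so v_1 = 4^{−1} = 3 (mod 11).
  i = 2 (α = 5): (5−9)(5−2)(5−3)(5−4) = (−4)·3·2·1 = −24 ≡ 9, so v_2 = 9^{−1} = 5 (mod 11).
  i = 3 (α = 2): (2−9)(2−5)(2−3)(2−4) = (−7)·(−3)·(−1)·(−2) = 42 ≡ 9, so v_3 = 9^{−1} = 5 (mod 11).
  i = 4 (α = 3): (3−9)(3−5)(3−2)(3−4) = (−6)·(−2)·1·(−1) = −12 ≡ 10, so v_4 = 10^{−1} = 10 (mod 11).
  i = 5 (α = 4): (4−9)(4−5)(4−2)(4−3) = (−5)·(−1)·2·1 = 10 ≡ 10, so v_5 = 10^{−1} = 10 (mod 11).
  v = [3, 5, 5, 10, 10].
Step 2: syndromes of r = [2, 0, 4, 10, 0] (all sums mod 11).
  S_0 = Σ v_i r_i = 3·2 + 5·0 + 5·4 + 10·10 + 10·0 = 126 ≡ 5.
  S_1 = Σ v_i α_i r_i = 3·9·2 + 5·5·0 + 5·2·4 + 10·3·10 + 10·4·0 = 394 ≡ 9.
  α_i^2 mod 11 = [4, 3, 4, 9, 5].
  S_2 = Σ v_i α_i^2 r_i = 3·4·2 + 5·3·0 + 5·4·4 + 10·9·10 + 10·5·0 = 1004 ≡ 3.
  S = (5, 9, 3) ≠ 0, so r is not a codeword (an error is present).
Step 3: locate the error. For a single error e at position i, S_ℓ = v_i·e·α_i^ℓ, so α_err = S_1/S_0.
  S_0^{−1} = 5^{−1} = 9 (mod 11), so α_err = 9·9 = 81 ≡ 4 = α_5. Error position i = 5.
  Consistency check: S_2/S_1 = 3·5 = 15 ≡ 4 = α_err ✓ (single-error assumption holds).
Step 4: error magnitude e = S_0/v_5 = S_0·∏_{j≠5}(α_5 − α_j) = 5·10 = 50 ≡ 6 (mod 11).
Step 5: correct position 5: c_5 = r_5 − e = 0 − 6 ≡ 5 (mod 11). Hence c = [2, 0, 4, 10, 5].
  Check: interpolating c through the α_i gives m(x) = 3 + 6·x (degree < 2) with m(α_i) = c_i for every i, so c is indeed a codeword.


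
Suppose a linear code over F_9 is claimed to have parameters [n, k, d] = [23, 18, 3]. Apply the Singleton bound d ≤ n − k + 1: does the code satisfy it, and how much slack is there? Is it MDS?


Singleton RHS = n − k + 1 = 6, slack = 3, bound satisfied, not MDS.

Singleton bound: d ≤ n − k + 1.
Here n = 23, k = 18, so n − k + 1 = 6.
Given d = 3, check d ≤ 6: YES.
Slack = (n − k + 1) − d = 3.
The code is NOT MDS (slack = 3 > 0).
Description: the claimed parameters are [23, 18, 3]_9; such a code would be non-MDS.


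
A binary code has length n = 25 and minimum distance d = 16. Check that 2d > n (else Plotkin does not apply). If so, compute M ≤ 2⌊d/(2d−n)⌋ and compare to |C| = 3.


Plotkin bound M ≤ 4; given |C| = 3 ≤ bound (satisfied).

Check applicability: 2d = 32, n = 25.
2d − n = 7 > 0, so Plotkin applies.
Compute d/(2d−n) = 16/7 ≈ 2.2857.
⌊d/(2d−n)⌋ = 2.
Plotkin bound: M ≤ 2·2 = 4.
Given |C| = 3, check: satisfied.
This |C| is below the Plotkin bound.


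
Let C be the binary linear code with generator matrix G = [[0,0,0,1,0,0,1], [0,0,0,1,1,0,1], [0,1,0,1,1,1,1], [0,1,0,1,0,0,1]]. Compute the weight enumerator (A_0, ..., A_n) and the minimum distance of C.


Weight distribution: A_0 = 1, A_1 = 3, A_2 = 4, A_3 = 4, A_4 = 3, A_5 = 1. Minimum distance d = 1.

Enumerate all 2^4 = 16 messages m ∈ F_2^4.
For each, compute codeword c = mG in F_2^7, then tally its weight.
  m = 0000 → c = 0000000, weight = 0.
  m = 1000 → c = 0001001, weight = 2.
  m = 0100 → c = 0001101, weight = 3.
  m = 1100 → c = 0000100, weight = 1.
  m = 0010 → c = 0101111, weight = 5.
  m = 1010 → c = 0100110, weight = 3.
  m = 0110 → c = 0100010, weight = 2.
  m = 1110 → c = 0101011, weight = 4.
  m = 0001 → c = 0101001, weight = 3.
  m = 1001 → c = 0100000, weight = 1.
  m = 0101 → c = 0100100, weight = 2.
  m = 1101 → c = 0101101, weight = 4.
  m = 0011 → c = 0000110, weight = 2.
  m = 1011 → c = 0001111, weight = 4.
  m = 0111 → c = 0001011, weight = 3.
  m = 1111 → c = 0000010, weight = 1.
Tally weights:
  weight 0: 1 codewords.
  weight 1: 3 codewords.
  weight 2: 4 codewords.
  weight 3: 4 codewords.
  weight 4: 3 codewords.
  weight 5: 1 codewords.
Minimum distance d = smallest w > 0 with A_w > 0 = 1.
Sanity: Σ A_w = 16 = 2^4 = 16 ✓.


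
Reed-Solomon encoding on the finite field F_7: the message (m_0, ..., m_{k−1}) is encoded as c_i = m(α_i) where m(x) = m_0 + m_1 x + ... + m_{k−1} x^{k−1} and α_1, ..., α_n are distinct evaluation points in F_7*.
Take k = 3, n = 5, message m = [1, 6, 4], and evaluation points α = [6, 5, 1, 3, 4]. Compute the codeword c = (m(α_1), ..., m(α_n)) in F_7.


c = [6, 5, 4, 6, 5]

Message polynomial: m(x) = 1 + 6·x + 4·x^2 (mod 7).
For each evaluation point α_i, compute m(α_i) mod 7:
  α_1 = 6: Horner steps 4 → 2 → 6, so m(6) = 6.
  α_2 = 5: Horner steps 4 → 5 → 5, so m(5) = 5.
  α_3 = 1: Horner steps 4 → 3 → 4, so m(1) = 4.
  α_4 = 3: Horner steps 4 → 4 → 6, so m(3) = 6.
  α_5 = 4: Horner steps 4 → 1 → 5, so m(4) = 5.
Codeword c = [6, 5, 4, 6, 5] ∈ F_7^5.


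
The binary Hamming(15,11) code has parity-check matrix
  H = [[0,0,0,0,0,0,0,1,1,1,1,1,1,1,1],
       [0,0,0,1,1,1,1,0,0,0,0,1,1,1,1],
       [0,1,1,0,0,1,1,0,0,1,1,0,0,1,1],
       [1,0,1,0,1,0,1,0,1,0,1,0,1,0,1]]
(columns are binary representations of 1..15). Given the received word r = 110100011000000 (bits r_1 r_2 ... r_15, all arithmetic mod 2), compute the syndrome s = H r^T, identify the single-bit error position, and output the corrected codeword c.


s = (0, 1, 1, 0)^T, error position = 6, corrected codeword c = 110101011000000

Compute s = H r^T mod 2 one row at a time:
  s_1 = 1 + 1 + 0 + 0 + 0 + 0 + 0 + 0 = 2 ≡ 0 (mod 2).
  s_2 = 1 + 0 + 0 + 0 + 0 + 0 + 0 + 0 = 1 ≡ 1 (mod 2).
  s_3 = 1 + 0 + 0 + 0 + 0 + 0 + 0 + 0 = 1 ≡ 1 (mod 2).
  s_4 = 1 + 0 + 0 + 0 + 1 + 0 + 0 + 0 = 2 ≡ 0 (mod 2).
s = (0, 1, 1, 0)^T — this equals column 6 of H (binary 0110), so error is at position 6.
Correct: flip bit 6 of r = 110100011000000 to get c = 110101011000000.


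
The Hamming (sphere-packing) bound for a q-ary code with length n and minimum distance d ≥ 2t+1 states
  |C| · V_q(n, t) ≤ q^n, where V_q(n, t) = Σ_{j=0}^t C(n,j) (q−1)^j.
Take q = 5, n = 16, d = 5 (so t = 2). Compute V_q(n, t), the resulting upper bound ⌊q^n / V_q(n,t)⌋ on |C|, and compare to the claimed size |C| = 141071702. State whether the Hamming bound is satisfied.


V_q(n, t) = 1985, q^n = 152587890625, Hamming bound = 76870473, |C| = 141071702 > bound (violated).

Step 1: Compute V_q(n, t) = Σ_{j=0}^2 C(n, j) (q−1)^j.
  j = 0: C(16,0)·(4)^0 = 1·1 = 1.
  j = 1: C(16,1)·(4)^1 = 16·4 = 64.
  j = 2: C(16,2)·(4)^2 = 120·16 = 1920.
  V_q(n, t) = 1 + 64 + 1920 = 1985.
Step 2: q^n = 5^16 = 152587890625.
Step 3: Hamming bound ⌊q^n / V_q(n,t)⌋ = ⌊152587890625/1985⌋ = 76870473.
Step 4: Compare |C| = 141071702 to 76870473: violated.
The claimed |C| lies above the Hamming bound, so no 5-ary code of length 16 with d ≥ 5 can have 141071702 codewords.


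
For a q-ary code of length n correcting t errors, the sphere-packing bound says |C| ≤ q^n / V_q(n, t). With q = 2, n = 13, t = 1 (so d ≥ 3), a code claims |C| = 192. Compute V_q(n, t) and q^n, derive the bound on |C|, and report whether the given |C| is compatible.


V_q(n, t) = 14, q^n = 8192, Hamming bound = 585, |C| = 192 ≤ bound (satisfied).

Step 1: Compute V_q(n, t) = Σ_{j=0}^1 C(n, j) (q−1)^j.
  j = 0: C(13,0)·(1)^0 = 1·1 = 1.
  j = 1: C(13,1)·(1)^1 = 13·1 = 13.
  V_q(n, t) = 1 + 13 = 14.
Step 2: q^n = 2^13 = 8192.
Step 3: Hamming bound ⌊q^n / V_q(n,t)⌋ = ⌊8192/14⌋ = 585.
Step 4: Compare |C| = 192 to 585: satisfied.
The claimed |C| lies below the Hamming bound.


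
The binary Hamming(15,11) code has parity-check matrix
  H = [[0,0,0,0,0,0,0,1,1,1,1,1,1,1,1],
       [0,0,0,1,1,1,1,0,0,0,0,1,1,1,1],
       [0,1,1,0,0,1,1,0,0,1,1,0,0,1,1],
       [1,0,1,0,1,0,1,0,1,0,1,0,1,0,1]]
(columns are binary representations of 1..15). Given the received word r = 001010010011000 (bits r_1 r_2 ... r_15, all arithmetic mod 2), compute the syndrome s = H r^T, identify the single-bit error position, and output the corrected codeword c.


s = (1, 0, 0, 1)^T, error position = 9, corrected codeword c = 001010011011000

Compute s = H r^T mod 2 one row at a time:
  s_1 = 1 + 0 + 0 + 1 + 1 + 0 + 0 + 0 = 3 ≡ 1 (mod 2).
  s_2 = 0 + 1 + 0 + 0 + 1 + 0 + 0 + 0 = 2 ≡ 0 (mod 2).
  s_3 = 0 + 1 + 0 + 0 + 0 + 1 + 0 + 0 = 2 ≡ 0 (mod 2).
  s_4 = 0 + 1 + 1 + 0 + 0 + 1 + 0 + 0 = 3 ≡ 1 (mod 2).
s = (1, 0, 0, 1)^T — this equals column 9 of H (binary 1001), so error is at position 9.
Correct: flip bit 9 of r = 001010010011000 to get c = 001010011011000.


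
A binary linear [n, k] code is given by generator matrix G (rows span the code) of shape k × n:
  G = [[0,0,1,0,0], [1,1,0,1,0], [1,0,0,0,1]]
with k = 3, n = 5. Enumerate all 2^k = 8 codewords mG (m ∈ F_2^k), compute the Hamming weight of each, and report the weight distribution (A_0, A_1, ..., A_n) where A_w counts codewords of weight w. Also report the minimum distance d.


Weight distribution: A_0 = 1, A_1 = 1, A_2 = 1, A_3 = 3, A_4 = 2. Minimum distance d = 1.

Enumerate all 2^3 = 8 messages m ∈ F_2^3.
For each, compute codeword c = mG in F_2^5, then tally its weight.
  m = 000 → c = 00000, weight = 0.
  m = 100 → c = 00100, weight = 1.
  m = 010 → c = 11010, weight = 3.
  m = 110 → c = 11110, weight = 4.
  m = 001 → c = 10001, weight = 2.
  m = 101 → c = 10101, weight = 3.
  m = 011 → c = 01011, weight = 3.
  m = 111 → c = 01111, weight = 4.
Tally weights:
  weight 0: 1 codewords.
  weight 1: 1 codewords.
  weight 2: 1 codewords.
  weight 3: 3 codewords.
  weight 4: 2 codewords.
Minimum distance d = smallest w > 0 with A_w > 0 = 1.
Sanity: Σ A_w = 8 = 2^3 = 8 ✓.


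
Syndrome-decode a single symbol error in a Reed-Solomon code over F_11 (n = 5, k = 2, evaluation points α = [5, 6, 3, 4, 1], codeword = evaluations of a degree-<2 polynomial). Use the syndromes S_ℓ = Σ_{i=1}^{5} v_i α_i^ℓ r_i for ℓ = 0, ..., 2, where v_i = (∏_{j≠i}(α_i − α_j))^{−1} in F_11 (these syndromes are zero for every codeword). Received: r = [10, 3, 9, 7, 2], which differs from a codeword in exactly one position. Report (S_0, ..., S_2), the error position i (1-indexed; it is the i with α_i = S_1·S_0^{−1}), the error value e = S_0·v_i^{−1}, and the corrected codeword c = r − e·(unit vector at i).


S = (9, 1, 5), error at position 1, error magnitude e = 5, c = [5, 3, 9, 7, 2].

Step 1: column multipliers v_i = (∏_{j≠i}(α_i − α_j))^{−1} mod 11.
  i = 1 (α = 5): (5−6)(5−3)(5−4)(5−1) = (−1)·2·1·4 = −8 ≡ 3, so v_1 = 3^{−1} = 4 (mod 11).
  i = 2 (α = 6): (6−5)(6−3)(6−4)(6−1) = 1·3·2·5 = 30 ≡ 8, so v_2 = 8^{−1} = 7 (mod 11).
  i = 3 (α = 3): (3−5)(3−6)(3−4)(3−1) = (−2)·(−3)·(−1)·2 = −12 ≡ 10, so v_3 = 10^{−1} = 10 (mod 11).
  i = 4 (α = 4): (4−5)(4−6)(4−3)(4−1) = (−1)·(−2)·1·3 = 6 ≡ 6, so v_4 = 6^{−1} = 2 (mod 11).
  i = 5 (α = 1): (1−5)(1−6)(1−3)(1−4) = (−4)·(−5)·(−2)·(−3) = 120 ≡ 10, so v_5 = 10^{−1} = 10 (mod 11).
  v = [4, 7, 10, 2, 10].
Step 2: syndromes of r = [10, 3, 9, 7, 2] (all sums mod 11).
  S_0 = Σ v_i r_i = 4·10 + 7·3 + 10·9 + 2·7 + 10·2 = 185 ≡ 9.
  S_1 = Σ v_i α_i r_i = 4·5·10 + 7·6·3 + 10·3·9 + 2·4·7 + 10·1·2 = 672 ≡ 1.
  α_i^2 mod 11 = [3, 3, 9, 5, 1].
  S_2 = Σ v_i α_i^2 r_i = 4·3·10 + 7·3·3 + 10·9·9 + 2·5·7 + 10·1·2 = 1083 ≡ 5.
  S = (9, 1, 5) ≠ 0, so r is not a codeword (an error is present).
Step 3: locate the error. For a single error e at position i, S_ℓ = v_i·e·α_i^ℓ, so α_err = S_1/S_0.
  S_0^{−1} = 9^{−1} = 5 (mod 11), so α_err = 1·5 = 5 ≡ 5 = α_1. Error position i = 1.
  Consistency check: S_2/S_1 = 5·1 = 5 ≡ 5 = α_err ✓ (single-error assumption holds).
Step 4: error magnitude e = S_0/v_1 = S_0·∏_{j≠1}(α_1 − α_j) = 9·3 = 27 ≡ 5 (mod 11).
Step 5: correct position 1: c_1 = r_1 − e = 10 − 5 ≡ 5 (mod 11). Hence c = [5, 3, 9, 7, 2].
  Check: interpolating c through the α_i gives m(x) = 4 + 9·x (degree < 2) with m(α_i) = c_i for every i, so c is indeed a codeword.


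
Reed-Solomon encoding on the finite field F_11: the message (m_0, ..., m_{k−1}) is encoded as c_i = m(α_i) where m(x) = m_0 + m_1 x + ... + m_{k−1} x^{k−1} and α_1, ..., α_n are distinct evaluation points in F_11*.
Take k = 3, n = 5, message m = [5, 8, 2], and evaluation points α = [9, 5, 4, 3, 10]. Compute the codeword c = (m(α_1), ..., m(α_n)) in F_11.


c = [8, 7, 3, 3, 10]

Message polynomial: m(x) = 5 + 8·x + 2·x^2 (mod 11).
For each evaluation point α_i, compute m(α_i) mod 11:
  α_1 = 9: Horner steps 2 → 4 → 8, so m(9) = 8.
  α_2 = 5: Horner steps 2 → 7 → 7, so m(5) = 7.
  α_3 = 4: Horner steps 2 → 5 → 3, so m(4) = 3.
  α_4 = 3: Horner steps 2 → 3 → 3, so m(3) = 3.
  α_5 = 10: Horner steps 2 → 6 → 10, so m(10) = 10.
Codeword c = [8, 7, 3, 3, 10] ∈ F_11^5.


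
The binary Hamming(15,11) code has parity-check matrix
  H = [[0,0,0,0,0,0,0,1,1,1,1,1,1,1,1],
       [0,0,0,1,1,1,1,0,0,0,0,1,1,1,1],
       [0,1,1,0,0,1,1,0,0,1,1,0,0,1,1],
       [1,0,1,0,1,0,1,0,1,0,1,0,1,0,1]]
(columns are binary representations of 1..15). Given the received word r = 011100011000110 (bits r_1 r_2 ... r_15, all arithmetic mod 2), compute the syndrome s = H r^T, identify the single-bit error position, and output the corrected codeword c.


s = (0, 1, 1, 1)^T, error position = 7, corrected codeword c = 011100111000110

Compute s = H r^T mod 2 one row at a time:
  s_1 = 1 + 1 + 0 + 0 + 0 + 1 + 1 + 0 = 4 ≡ 0 (mod 2).
  s_2 = 1 + 0 + 0 + 0 + 0 + 1 + 1 + 0 = 3 ≡ 1 (mod 2).
  s_3 = 1 + 1 + 0 + 0 + 0 + 0 + 1 + 0 = 3 ≡ 1 (mod 2).
  s_4 = 0 + 1 + 0 + 0 + 1 + 0 + 1 + 0 = 3 ≡ 1 (mod 2).
s = (0, 1, 1, 1)^T — this equals column 7 of H (binary 0111), so error is at position 7.
Correct: flip bit 7 of r = 011100011000110 to get c = 011100111000110.


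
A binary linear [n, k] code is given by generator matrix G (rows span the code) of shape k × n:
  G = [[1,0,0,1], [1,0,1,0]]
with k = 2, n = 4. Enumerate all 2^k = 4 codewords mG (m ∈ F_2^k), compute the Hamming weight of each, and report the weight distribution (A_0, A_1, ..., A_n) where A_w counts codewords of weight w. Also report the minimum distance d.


Weight distribution: A_0 = 1, A_2 = 3. Minimum distance d = 2.

Enumerate all 2^2 = 4 messages m ∈ F_2^2.
For each, compute codeword c = mG in F_2^4, then tally its weight.
  m = 00 → c = 0000, weight = 0.
  m = 10 → c = 1001, weight = 2.
  m = 01 → c = 1010, weight = 2.
  m = 11 → c = 0011, weight = 2.
Tally weights:
  weight 0: 1 codewords.
  weight 2: 3 codewords.
Minimum distance d = smallest w > 0 with A_w > 0 = 2.
Sanity: Σ A_w = 4 = 2^2 = 4 ✓.


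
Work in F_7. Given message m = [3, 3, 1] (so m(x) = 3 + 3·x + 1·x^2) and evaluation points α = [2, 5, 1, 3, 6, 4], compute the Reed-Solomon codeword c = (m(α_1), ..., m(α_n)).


c = [6, 1, 0, 0, 1, 3]

Message polynomial: m(x) = 3 + 3·x + 1·x^2 (mod 7).
For each evaluation point α_i, compute m(α_i) mod 7:
  α_1 = 2: Horner steps 1 → 5 → 6, so m(2) = 6.
  α_2 = 5: Horner steps 1 → 1 → 1, so m(5) = 1.
  α_3 = 1: Horner steps 1 → 4 → 0, so m(1) = 0.
  α_4 = 3: Horner steps 1 → 6 → 0, so m(3) = 0.
  α_5 = 6: Horner steps 1 → 2 → 1, so m(6) = 1.
  α_6 = 4: Horner steps 1 → 0 → 3, so m(4) = 3.
Codeword c = [6, 1, 0, 0, 1, 3] ∈ F_7^6.


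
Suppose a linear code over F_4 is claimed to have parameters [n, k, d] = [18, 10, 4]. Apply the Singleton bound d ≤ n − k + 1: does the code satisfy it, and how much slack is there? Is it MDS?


Singleton RHS = n − k + 1 = 9, slack = 5, bound satisfied, not MDS.

Singleton bound: d ≤ n − k + 1.
Here n = 18, k = 10, so n − k + 1 = 9.
Given d = 4, check d ≤ 9: YES.
Slack = (n − k + 1) − d = 5.
The code is NOT MDS (slack = 5 > 0).
Description: the claimed parameters are [18, 10, 4]_4; such a code would be non-MDS.


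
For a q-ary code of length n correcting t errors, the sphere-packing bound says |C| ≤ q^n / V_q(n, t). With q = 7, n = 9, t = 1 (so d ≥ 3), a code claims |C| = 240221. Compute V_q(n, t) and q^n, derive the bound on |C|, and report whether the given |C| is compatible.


V_q(n, t) = 55, q^n = 40353607, Hamming bound = 733701, |C| = 240221 ≤ bound (satisfied).

Step 1: Compute V_q(n, t) = Σ_{j=0}^1 C(n, j) (q−1)^j.
  j = 0: C(9,0)·(6)^0 = 1·1 = 1.
  j = 1: C(9,1)·(6)^1 = 9·6 = 54.
  V_q(n, t) = 1 + 54 = 55.
Step 2: q^n = 7^9 = 40353607.
Step 3: Hamming bound ⌊q^n / V_q(n,t)⌋ = ⌊40353607/55⌋ = 733701.
Step 4: Compare |C| = 240221 to 733701: satisfied.
The claimed |C| lies below the Hamming bound.


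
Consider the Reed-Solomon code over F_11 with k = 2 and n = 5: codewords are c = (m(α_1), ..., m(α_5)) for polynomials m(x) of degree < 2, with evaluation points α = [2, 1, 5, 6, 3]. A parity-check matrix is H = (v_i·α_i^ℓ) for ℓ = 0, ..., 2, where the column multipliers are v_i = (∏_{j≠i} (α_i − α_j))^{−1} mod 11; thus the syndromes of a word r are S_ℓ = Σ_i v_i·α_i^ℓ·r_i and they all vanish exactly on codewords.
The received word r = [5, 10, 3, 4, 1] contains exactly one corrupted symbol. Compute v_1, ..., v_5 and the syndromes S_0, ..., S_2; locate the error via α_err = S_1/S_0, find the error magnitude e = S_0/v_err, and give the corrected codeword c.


S = (6, 1, 2), error at position 1, error magnitude e = 5, c = [0, 10, 3, 4, 1].

Step 1: column multipliers v_i = (∏_{j≠i}(α_i − α_j))^{−1} mod 11.
  i = 1 (α = 2): (2−1)(2−5)(2−6)(2−3) = 1·(−3)·(−4)·(−1) = −12 ≡ 10, so v_1 = 10^{−1} = 10 (mod 11).
  i = 2 (α = 1): (1−2)(1−5)(1−6)(1−3) = (−1)·(−4)·(−5)·(−2) = 40 ≡ 7, so v_2 = 7^{−1} = 8 (mod 11).
  i = 3 (α = 5): (5−2)(5−1)(5−6)(5−3) = 3·4·(−1)·2 = −24 ≡ 9, so v_3 = 9^{−1} = 5 (mod 11).
  i = 4 (α = 6): (6−2)(6−1)(6−5)(6−3) = 4·5·1·3 = 60 ≡ 5, so v_4 = 5^{−1} = 9 (mod 11).
  i = 5 (α = 3): (3−2)(3−1)(3−5)(3−6) = 1·2·(−2)·(−3) = 12 ≡ 1, so v_5 = 1^{−1} = 1 (mod 11).
  v = [10, 8, 5, 9, 1].
Step 2: syndromes of r = [5, 10, 3, 4, 1] (all sums mod 11).
  S_0 = Σ v_i r_i = 10·5 + 8·10 + 5·3 + 9·4 + 1·1 = 182 ≡ 6.
  S_1 = Σ v_i α_i r_i = 10·2·5 + 8·1·10 + 5·5·3 + 9·6·4 + 1·3·1 = 474 ≡ 1.
  α_i^2 mod 11 = [4, 1, 3, 3, 9].
  S_2 = Σ v_i α_i^2 r_i = 10·4·5 + 8·1·10 + 5·3·3 + 9·3·4 + 1·9·1 = 442 ≡ 2.
  S = (6, 1, 2) ≠ 0, so r is not a codeword (an error is present).
Step 3: locate the error. For a single error e at position i, S_ℓ = v_i·e·α_i^ℓ, so α_err = S_1/S_0.
  S_0^{−1} = 6^{−1} = 2 (mod 11), so α_err = 1·2 = 2 ≡ 2 = α_1. Error position i = 1.
  Consistency check: S_2/S_1 = 2·1 = 2 ≡ 2 = α_err ✓ (single-error assumption holds).
Step 4: error magnitude e = S_0/v_1 = S_0·∏_{j≠1}(α_1 − α_j) = 6·10 = 60 ≡ 5 (mod 11).
Step 5: correct position 1: c_1 = r_1 − e = 5 − 5 ≡ 0 (mod 11). Hence c = [0, 10, 3, 4, 1].
  Check: interpolating c through the α_i gives m(x) = 9 + 1·x (degree < 2) with m(α_i) = c_i for every i, so c is indeed a codeword.


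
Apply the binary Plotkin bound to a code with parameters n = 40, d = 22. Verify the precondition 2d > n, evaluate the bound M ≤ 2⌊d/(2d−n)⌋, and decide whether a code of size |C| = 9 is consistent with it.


Plotkin bound M ≤ 10; given |C| = 9 ≤ bound (satisfied).

Check applicability: 2d = 44, n = 40.
2d − n = 4 > 0, so Plotkin applies.
Compute d/(2d−n) = 22/4 ≈ 5.5000.
⌊d/(2d−n)⌋ = 5.
Plotkin bound: M ≤ 2·5 = 10.
Given |C| = 9, check: satisfied.
This |C| is below the Plotkin bound.


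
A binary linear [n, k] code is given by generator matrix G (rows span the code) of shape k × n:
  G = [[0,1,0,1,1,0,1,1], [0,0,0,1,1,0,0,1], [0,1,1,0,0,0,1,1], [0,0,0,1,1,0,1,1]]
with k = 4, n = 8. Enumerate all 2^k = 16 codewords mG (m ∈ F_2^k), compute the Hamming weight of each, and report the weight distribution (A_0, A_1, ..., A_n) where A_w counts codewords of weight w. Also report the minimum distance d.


Weight distribution: A_0 = 1, A_1 = 2, A_2 = 2, A_3 = 4, A_4 = 5, A_5 = 2. Minimum distance d = 1.

Enumerate all 2^4 = 16 messages m ∈ F_2^4.
For each, compute codeword c = mG in F_2^8, then tally its weight.
  m = 0000 → c = 00000000, weight = 0.
  m = 1000 → c = 01011011, weight = 5.
  m = 0100 → c = 00011001, weight = 3.
  m = 1100 → c = 01000010, weight = 2.
  m = 0010 → c = 01100011, weight = 4.
  m = 1010 → c = 00111000, weight = 3.
  m = 0110 → c = 01111010, weight = 5.
  m = 1110 → c = 00100001, weight = 2.
  m = 0001 → c = 00011011, weight = 4.
  m = 1001 → c = 01000000, weight = 1.
  m = 0101 → c = 00000010, weight = 1.
  m = 1101 → c = 01011001, weight = 4.
  m = 0011 → c = 01111000, weight = 4.
  m = 1011 → c = 00100011, weight = 3.
  m = 0111 → c = 01100001, weight = 3.
  m = 1111 → c = 00111010, weight = 4.
Tally weights:
  weight 0: 1 codewords.
  weight 1: 2 codewords.
  weight 2: 2 codewords.
  weight 3: 4 codewords.
  weight 4: 5 codewords.
  weight 5: 2 codewords.
Minimum distance d = smallest w > 0 with A_w > 0 = 1.
Sanity: Σ A_w = 16 = 2^4 = 16 ✓.


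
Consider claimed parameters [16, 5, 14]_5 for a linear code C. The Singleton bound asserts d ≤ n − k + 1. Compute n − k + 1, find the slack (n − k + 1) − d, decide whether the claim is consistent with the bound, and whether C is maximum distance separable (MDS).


Singleton RHS = n − k + 1 = 12, slack = -2, bound violated (no such code; not MDS).

Singleton bound: d ≤ n − k + 1.
Here n = 16, k = 5, so n − k + 1 = 12.
Given d = 14, check d ≤ 12: NO.
Slack = (n − k + 1) − d = -2.
The slack is negative: d = 14 exceeds n − k + 1 = 12 by 2, so the Singleton bound is violated and no linear [16, 5, 14]_5 code can exist. In particular it is not MDS (MDS requires d = n − k + 1 exactly).
Description: the claimed parameters are [16, 5, 14]_5; such a code would be impossible (violates the Singleton bound).


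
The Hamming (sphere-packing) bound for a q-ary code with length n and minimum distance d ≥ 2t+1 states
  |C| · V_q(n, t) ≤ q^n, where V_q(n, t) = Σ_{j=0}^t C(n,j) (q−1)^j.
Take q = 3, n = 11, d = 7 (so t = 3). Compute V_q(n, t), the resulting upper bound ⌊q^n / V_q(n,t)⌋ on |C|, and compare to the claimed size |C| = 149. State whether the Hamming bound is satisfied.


V_q(n, t) = 1563, q^n = 177147, Hamming bound = 113, |C| = 149 > bound (violated).

Step 1: Compute V_q(n, t) = Σ_{j=0}^3 C(n, j) (q−1)^j.
  j = 0: C(11,0)·(2)^0 = 1·1 = 1.
  j = 1: C(11,1)·(2)^1 = 11·2 = 22.
  j = 2: C(11,2)·(2)^2 = 55·4 = 220.
  j = 3: C(11,3)·(2)^3 = 165·8 = 1320.
  V_q(n, t) = 1 + 22 + 220 + 1320 = 1563.
Step 2: q^n = 3^11 = 177147.
Step 3: Hamming bound ⌊q^n / V_q(n,t)⌋ = ⌊177147/1563⌋ = 113.
Step 4: Compare |C| = 149 to 113: violated.
The claimed |C| lies above the Hamming bound, so no 3-ary code of length 11 with d ≥ 7 can have 149 codewords.


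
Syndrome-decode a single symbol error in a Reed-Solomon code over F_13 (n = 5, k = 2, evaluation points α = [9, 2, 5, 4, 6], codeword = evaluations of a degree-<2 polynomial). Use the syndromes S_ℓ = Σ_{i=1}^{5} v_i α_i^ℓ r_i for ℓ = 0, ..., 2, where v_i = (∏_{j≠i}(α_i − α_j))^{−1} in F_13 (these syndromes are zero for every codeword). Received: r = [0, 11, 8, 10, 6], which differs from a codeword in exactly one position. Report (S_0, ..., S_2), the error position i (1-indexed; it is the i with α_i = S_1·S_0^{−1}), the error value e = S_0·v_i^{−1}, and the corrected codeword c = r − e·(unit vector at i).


S = (3, 6, 12), error at position 2, error magnitude e = 10, c = [0, 1, 8, 10, 6].

Step 1: column multipliers v_i = (∏_{j≠i}(α_i − α_j))^{−1} mod 13.
  i = 1 (α = 9): (9−2)(9−5)(9−4)(9−6) = 7·4·5·3 = 420 ≡ 4, so v_1 = 4^{−1} = 10 (mod 13).
  i = 2 (α = 2): (2−9)(2−5)(2−4)(2−6) = (−7)·(−3)·(−2)·(−4) = 168 ≡ 12, so v_2 = 12^{−1} = 12 (mod 13).
  i = 3 (α = 5): (5−9)(5−2)(5−4)(5−6) = (−4)·3·1·(−1) = 12 ≡ 12, so v_3 = 12^{−1} = 12 (mod 13).
  i = 4 (α = 4): (4−9)(4−2)(4−5)(4−6) = (−5)·2·(−1)·(−2) = −20 ≡ 6, so v_4 = 6^{−1} = 11 (mod 13).
  i = 5 (α = 6): (6−9)(6−2)(6−5)(6−4) = (−3)·4·1·2 = −24 ≡ 2, so v_5 = 2^{−1} = 7 (mod 13).
  v = [10, 12, 12, 11, 7].
Step 2: syndromes of r = [0, 11, 8, 10, 6] (all sums mod 13).
  S_0 = Σ v_i r_i = 10·0 + 12·11 + 12·8 + 11·10 + 7·6 = 380 ≡ 3.
  S_1 = Σ v_i α_i r_i = 10·9·0 + 12·2·11 + 12·5·8 + 11·4·10 + 7·6·6 = 1436 ≡ 6.
  α_i^2 mod 13 = [3, 4, 12, 3, 10].
  S_2 = Σ v_i α_i^2 r_i = 10·3·0 + 12·4·11 + 12·12·8 + 11·3·10 + 7·10·6 = 2430 ≡ 12.
  S = (3, 6, 12) ≠ 0, so r is not a codeword (an error is present).
Step 3: locate the error. For a single error e at position i, S_ℓ = v_i·e·α_i^ℓ, so α_err = S_1/S_0.
  S_0^{−1} = 3^{−1} = 9 (mod 13), so α_err = 6·9 = 54 ≡ 2 = α_2. Error position i = 2.
  Consistency check: S_2/S_1 = 12·11 = 132 ≡ 2 = α_err ✓ (single-error assumption holds).
Step 4: error magnitude e = S_0/v_2 = S_0·∏_{j≠2}(α_2 − α_j) = 3·12 = 36 ≡ 10 (mod 13).
Step 5: correct position 2: c_2 = r_2 − e = 11 − 10 ≡ 1 (mod 13). Hence c = [0, 1, 8, 10, 6].
  Check: interpolating c through the α_i gives m(x) = 5 + 11·x (degree < 2) with m(α_i) = c_i for every i, so c is indeed a codeword.


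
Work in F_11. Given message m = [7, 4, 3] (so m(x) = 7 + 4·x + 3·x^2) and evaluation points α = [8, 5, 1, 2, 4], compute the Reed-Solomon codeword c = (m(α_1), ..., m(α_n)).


c = [0, 3, 3, 5, 5]

Message polynomial: m(x) = 7 + 4·x + 3·x^2 (mod 11).
For each evaluation point α_i, compute m(α_i) mod 11:
  α_1 = 8: Horner steps 3 → 6 → 0, so m(8) = 0.
  α_2 = 5: Horner steps 3 → 8 → 3, so m(5) = 3.
  α_3 = 1: Horner steps 3 → 7 → 3, so m(1) = 3.
  α_4 = 2: Horner steps 3 → 10 → 5, so m(2) = 5.
  α_5 = 4: Horner steps 3 → 5 → 5, so m(4) = 5.
Codeword c = [0, 3, 3, 5, 5] ∈ F_11^5.


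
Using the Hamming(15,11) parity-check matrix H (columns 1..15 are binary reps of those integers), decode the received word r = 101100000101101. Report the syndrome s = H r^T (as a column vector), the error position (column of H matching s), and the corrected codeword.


s = (0, 0, 1, 0)^T, error position = 2, corrected codeword c = 111100000101101

Compute s = H r^T mod 2 one row at a time:
  s_1 = 0 + 0 + 1 + 0 + 1 + 1 + 0 + 1 = 4 ≡ 0 (mod 2).
  s_2 = 1 + 0 + 0 + 0 + 1 + 1 + 0 + 1 = 4 ≡ 0 (mod 2).
  s_3 = 0 + 1 + 0 + 0 + 1 + 0 + 0 + 1 = 3 ≡ 1 (mod 2).
  s_4 = 1 + 1 + 0 + 0 + 0 + 0 + 1 + 1 = 4 ≡ 0 (mod 2).
s = (0, 0, 1, 0)^T — this equals column 2 of H (binary 0010), so error is at position 2.
Correct: flip bit 2 of r = 101100000101101 to get c = 111100000101101.


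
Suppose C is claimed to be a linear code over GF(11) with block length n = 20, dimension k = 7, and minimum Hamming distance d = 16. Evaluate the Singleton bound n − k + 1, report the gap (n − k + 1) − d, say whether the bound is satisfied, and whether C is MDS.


Singleton RHS = n − k + 1 = 14, slack = -2, bound violated (no such code; not MDS).

Singleton bound: d ≤ n − k + 1.
Here n = 20, k = 7, so n − k + 1 = 14.
Given d = 16, check d ≤ 14: NO.
Slack = (n − k + 1) − d = -2.
The slack is negative: d = 16 exceeds n − k + 1 = 14 by 2, so the Singleton bound is violated and no linear [20, 7, 16]_11 code can exist. In particular it is not MDS (MDS requires d = n − k + 1 exactly).
Description: the claimed parameters are [20, 7, 16]_11; such a code would be impossible (violates the Singleton bound).


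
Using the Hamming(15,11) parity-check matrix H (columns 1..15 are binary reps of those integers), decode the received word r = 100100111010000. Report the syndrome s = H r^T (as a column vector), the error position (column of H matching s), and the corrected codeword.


s = (1, 0, 0, 0)^T, error position = 8, corrected codeword c = 100100101010000

Compute s = H r^T mod 2 one row at a time:
  s_1 = 1 + 1 + 0 + 1 + 0 + 0 + 0 + 0 = 3 ≡ 1 (mod 2).
  s_2 = 1 + 0 + 0 + 1 + 0 + 0 + 0 + 0 = 2 ≡ 0 (mod 2).
  s_3 = 0 + 0 + 0 + 1 + 0 + 1 + 0 + 0 = 2 ≡ 0 (mod 2).
  s_4 = 1 + 0 + 0 + 1 + 1 + 1 + 0 + 0 = 4 ≡ 0 (mod 2).
s = (1, 0, 0, 0)^T — this equals column 8 of H (binary 1000), so error is at position 8.
Correct: flip bit 8 of r = 100100111010000 to get c = 100100101010000.


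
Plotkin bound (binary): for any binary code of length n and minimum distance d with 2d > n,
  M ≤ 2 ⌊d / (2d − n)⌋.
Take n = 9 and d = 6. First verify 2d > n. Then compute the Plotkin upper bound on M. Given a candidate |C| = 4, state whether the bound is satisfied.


Plotkin bound M ≤ 4; given |C| = 4 ≤ bound (satisfied).

Check applicability: 2d = 12, n = 9.
2d − n = 3 > 0, so Plotkin applies.
Compute d/(2d−n) = 6/3 ≈ 2.0000.
⌊d/(2d−n)⌋ = 2.
Plotkin bound: M ≤ 2·2 = 4.
Given |C| = 4, check: satisfied.
This |C| is at the Plotkin bound.


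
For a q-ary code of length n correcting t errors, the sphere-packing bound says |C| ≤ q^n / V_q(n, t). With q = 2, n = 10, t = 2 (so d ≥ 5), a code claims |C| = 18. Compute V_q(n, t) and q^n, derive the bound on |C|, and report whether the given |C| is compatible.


V_q(n, t) = 56, q^n = 1024, Hamming bound = 18, |C| = 18 ≤ bound (satisfied).

Step 1: Compute V_q(n, t) = Σ_{j=0}^2 C(n, j) (q−1)^j.
  j = 0: C(10,0)·(1)^0 = 1·1 = 1.
  j = 1: C(10,1)·(1)^1 = 10·1 = 10.
  j = 2: C(10,2)·(1)^2 = 45·1 = 45.
  V_q(n, t) = 1 + 10 + 45 = 56.
Step 2: q^n = 2^10 = 1024.
Step 3: Hamming bound ⌊q^n / V_q(n,t)⌋ = ⌊1024/56⌋ = 18.
Step 4: Compare |C| = 18 to 18: satisfied.
The claimed |C| lies at the Hamming bound (tight).


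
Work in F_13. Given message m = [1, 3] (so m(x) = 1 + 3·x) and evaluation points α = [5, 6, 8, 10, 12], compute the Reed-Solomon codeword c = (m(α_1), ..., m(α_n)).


c = [3, 6, 12, 5, 11]

Message polynomial: m(x) = 1 + 3·x (mod 13).
For each evaluation point α_i, compute m(α_i) mod 13:
  α_1 = 5: Horner steps 3 → 3, so m(5) = 3.
  α_2 = 6: Horner steps 3 → 6, so m(6) = 6.
  α_3 = 8: Horner steps 3 → 12, so m(8) = 12.
  α_4 = 10: Horner steps 3 → 5, so m(10) = 5.
  α_5 = 12: Horner steps 3 → 11, so m(12) = 11.
Codeword c = [3, 6, 12, 5, 11] ∈ F_13^5.


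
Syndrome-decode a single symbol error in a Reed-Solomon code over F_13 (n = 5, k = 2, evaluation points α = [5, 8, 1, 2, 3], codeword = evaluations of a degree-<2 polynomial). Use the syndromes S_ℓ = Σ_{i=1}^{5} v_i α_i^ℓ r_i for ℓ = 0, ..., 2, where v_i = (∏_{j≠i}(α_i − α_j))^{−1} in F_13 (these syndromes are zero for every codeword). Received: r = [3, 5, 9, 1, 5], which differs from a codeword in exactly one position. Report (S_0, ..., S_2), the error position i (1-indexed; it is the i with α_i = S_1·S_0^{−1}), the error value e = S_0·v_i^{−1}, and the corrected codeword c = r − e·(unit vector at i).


S = (11, 7, 8), error at position 5, error magnitude e = 12, c = [3, 5, 9, 1, 6].

Step 1: column multipliers v_i = (∏_{j≠i}(α_i − α_j))^{−1} mod 13.
  i = 1 (α = 5): (5−8)(5−1)(5−2)(5−3) = (−3)·4·3·2 = −72 ≡ 6, so v_1 = 6^{−1} = 11 (mod 13).
  i = 2 (α = 8): (8−5)(8−1)(8−2)(8−3) = 3·7·6·5 = 630 ≡ 6, so v_2 = 6^{−1} = 11 (mod 13).
  i = 3 (α = 1): (1−5)(1−8)(1−2)(1−3) = (−4)·(−7)·(−1)·(−2) = 56 ≡ 4, so v_3 = 4^{−1} = 10 (mod 13).
  i = 4 (α = 2): (2−5)(2−8)(2−1)(2−3) = (−3)·(−6)·1·(−1) = −18 ≡ 8, so v_4 = 8^{−1} = 5 (mod 13).
  i = 5 (α = 3): (3−5)(3−8)(3−1)(3−2) = (−2)·(−5)·2·1 = 20 ≡ 7, so v_5 = 7^{−1} = 2 (mod 13).
  v = [11, 11, 10, 5, 2].
Step 2: syndromes of r = [3, 5, 9, 1, 5] (all sums mod 13).
  S_0 = Σ v_i r_i = 11·3 + 11·5 + 10·9 + 5·1 + 2·5 = 193 ≡ 11.
  S_1 = Σ v_i α_i r_i = 11·5·3 + 11·8·5 + 10·1·9 + 5·2·1 + 2·3·5 = 735 ≡ 7.
  α_i^2 mod 13 = [12, 12, 1, 4, 9].
  S_2 = Σ v_i α_i^2 r_i = 11·12·3 + 11·12·5 + 10·1·9 + 5·4·1 + 2·9·5 = 1256 ≡ 8.
  S = (11, 7, 8) ≠ 0, so r is not a codeword (an error is present).
Step 3: locate the error. For a single error e at position i, S_ℓ = v_i·e·α_i^ℓ, so α_err = S_1/S_0.
  S_0^{−1} = 11^{−1} = 6 (mod 13), so α_err = 7·6 = 42 ≡ 3 = α_5. Error position i = 5.
  Consistency check: S_2/S_1 = 8·2 = 16 ≡ 3 = α_err ✓ (single-error assumption holds).
Step 4: error magnitude e = S_0/v_5 = S_0·∏_{j≠5}(α_5 − α_j) = 11·7 = 77 ≡ 12 (mod 13).
Step 5: correct position 5: c_5 = r_5 − e = 5 − 12 ≡ 6 (mod 13). Hence c = [3, 5, 9, 1, 6].
  Check: interpolating c through the α_i gives m(x) = 4 + 5·x (degree < 2) with m(α_i) = c_i for every i, so c is indeed a codeword.
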